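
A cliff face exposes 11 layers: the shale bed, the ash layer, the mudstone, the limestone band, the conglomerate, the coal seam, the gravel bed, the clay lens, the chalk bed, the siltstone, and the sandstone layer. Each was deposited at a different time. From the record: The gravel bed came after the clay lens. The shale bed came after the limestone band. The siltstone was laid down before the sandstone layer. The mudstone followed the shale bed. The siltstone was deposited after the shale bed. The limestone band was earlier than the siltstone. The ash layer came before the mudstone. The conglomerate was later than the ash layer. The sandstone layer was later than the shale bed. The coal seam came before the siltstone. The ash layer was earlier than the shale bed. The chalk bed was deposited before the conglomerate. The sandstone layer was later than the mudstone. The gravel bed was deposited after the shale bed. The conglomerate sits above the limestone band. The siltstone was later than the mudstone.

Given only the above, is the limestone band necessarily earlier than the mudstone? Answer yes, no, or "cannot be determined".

Chain the constraints: the limestone band → the shale bed → the mudstone. Each link is directly stated, so the limestone band comes before the mudstone.

yes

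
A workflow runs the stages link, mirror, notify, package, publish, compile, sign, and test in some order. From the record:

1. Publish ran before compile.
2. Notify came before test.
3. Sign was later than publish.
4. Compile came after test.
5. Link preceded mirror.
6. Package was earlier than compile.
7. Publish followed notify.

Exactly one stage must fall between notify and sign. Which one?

publish

Tracing the constraints gives notify → publish → sign, so publish sits after notify and before sign.
No other stage is forced both after notify and before sign.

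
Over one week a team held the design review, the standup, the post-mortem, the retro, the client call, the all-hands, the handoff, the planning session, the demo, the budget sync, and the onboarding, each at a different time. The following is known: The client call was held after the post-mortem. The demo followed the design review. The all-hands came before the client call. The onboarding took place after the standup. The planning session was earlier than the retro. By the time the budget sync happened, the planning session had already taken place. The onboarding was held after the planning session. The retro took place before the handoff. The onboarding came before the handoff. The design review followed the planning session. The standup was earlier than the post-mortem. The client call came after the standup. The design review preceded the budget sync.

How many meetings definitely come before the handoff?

4

Directly stated before the handoff: the onboarding and the retro.
The planning session reaches the handoff via the planning session → the onboarding → the handoff.
The standup reaches the handoff via the standup → the onboarding → the handoff.
No chain forces the budget sync (or any of the others) ahead of the handoff.
That's the onboarding, the planning session, the retro, and the standup — 4 in all.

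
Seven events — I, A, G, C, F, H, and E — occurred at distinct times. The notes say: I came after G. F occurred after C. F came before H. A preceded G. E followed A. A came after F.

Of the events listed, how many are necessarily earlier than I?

4

Directly stated before I: G.
A reaches I via A → G → I.
C reaches I via C → F → A → G → I.
F reaches I via F → A → G → I.
That's A, C, F, and G — 4 in all.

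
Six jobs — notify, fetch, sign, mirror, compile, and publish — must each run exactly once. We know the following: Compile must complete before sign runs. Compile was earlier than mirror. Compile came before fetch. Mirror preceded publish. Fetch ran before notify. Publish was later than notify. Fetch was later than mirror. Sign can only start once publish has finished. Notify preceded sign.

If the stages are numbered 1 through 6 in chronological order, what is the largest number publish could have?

5

Publish must come before sign — 1 stage forced after it.
Everything else can be placed before publish in some valid order, so publish can sit as late as position 6 − 1 = 5.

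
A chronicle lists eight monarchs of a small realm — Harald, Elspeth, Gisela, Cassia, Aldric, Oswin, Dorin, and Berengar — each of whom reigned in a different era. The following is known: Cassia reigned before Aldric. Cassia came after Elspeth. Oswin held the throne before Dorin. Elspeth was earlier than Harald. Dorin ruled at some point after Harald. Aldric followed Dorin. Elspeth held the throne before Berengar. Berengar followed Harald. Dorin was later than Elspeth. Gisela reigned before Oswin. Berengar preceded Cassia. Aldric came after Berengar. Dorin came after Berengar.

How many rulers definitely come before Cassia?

Directly stated before Cassia: Berengar and Elspeth.
Harald reaches Cassia via Harald → Berengar → Cassia.
That's Berengar, Elspeth, and Harald — 3 in all.

3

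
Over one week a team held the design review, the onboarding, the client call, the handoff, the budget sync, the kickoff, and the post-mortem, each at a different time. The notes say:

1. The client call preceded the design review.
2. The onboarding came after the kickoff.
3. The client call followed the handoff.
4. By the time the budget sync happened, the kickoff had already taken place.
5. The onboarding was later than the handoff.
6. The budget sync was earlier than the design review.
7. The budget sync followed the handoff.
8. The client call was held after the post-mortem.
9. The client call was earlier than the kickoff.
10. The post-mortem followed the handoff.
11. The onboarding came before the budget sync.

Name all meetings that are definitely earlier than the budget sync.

the client call, the handoff, the kickoff, the onboarding, the post-mortem

Directly stated before the budget sync: the handoff, the kickoff, and the onboarding.
The client call reaches the budget sync via the client call → the kickoff → the budget sync.
The post-mortem reaches the budget sync via the post-mortem → the client call → the kickoff → the budget sync.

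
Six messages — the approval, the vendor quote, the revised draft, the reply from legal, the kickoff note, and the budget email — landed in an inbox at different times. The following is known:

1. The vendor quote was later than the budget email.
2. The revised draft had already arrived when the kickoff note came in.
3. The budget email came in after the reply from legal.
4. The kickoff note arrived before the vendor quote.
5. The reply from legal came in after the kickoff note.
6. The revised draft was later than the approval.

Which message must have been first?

the approval

The approval has a chain of constraints placing it before every other message, so the approval must be first.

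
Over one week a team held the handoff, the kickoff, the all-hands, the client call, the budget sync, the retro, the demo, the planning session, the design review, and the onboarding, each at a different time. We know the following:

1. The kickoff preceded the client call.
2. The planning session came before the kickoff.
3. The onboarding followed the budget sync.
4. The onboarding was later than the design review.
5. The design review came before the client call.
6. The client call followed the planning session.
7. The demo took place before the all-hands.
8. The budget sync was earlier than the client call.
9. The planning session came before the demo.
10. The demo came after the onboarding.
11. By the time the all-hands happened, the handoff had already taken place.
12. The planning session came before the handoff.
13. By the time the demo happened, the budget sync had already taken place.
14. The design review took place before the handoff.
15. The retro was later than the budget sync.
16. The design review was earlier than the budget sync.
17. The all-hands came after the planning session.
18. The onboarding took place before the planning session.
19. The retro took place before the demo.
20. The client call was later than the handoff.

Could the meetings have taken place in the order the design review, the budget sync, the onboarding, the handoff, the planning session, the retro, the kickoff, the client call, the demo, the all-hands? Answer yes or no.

no

The constraints require the planning session before the handoff, but in the proposed sequence the handoff appears ahead of the planning session. That one violation is enough.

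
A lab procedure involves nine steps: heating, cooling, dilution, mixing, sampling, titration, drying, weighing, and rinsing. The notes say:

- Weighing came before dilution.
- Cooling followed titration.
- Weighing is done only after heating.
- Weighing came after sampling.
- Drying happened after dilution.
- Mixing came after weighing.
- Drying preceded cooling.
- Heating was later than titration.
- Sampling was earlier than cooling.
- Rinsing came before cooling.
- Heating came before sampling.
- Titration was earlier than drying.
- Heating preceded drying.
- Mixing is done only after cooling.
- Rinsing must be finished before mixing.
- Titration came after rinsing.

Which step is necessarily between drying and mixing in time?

Tracing the constraints gives drying → cooling → mixing, so cooling sits after drying and before mixing.
No other step is forced both after drying and before mixing.

cooling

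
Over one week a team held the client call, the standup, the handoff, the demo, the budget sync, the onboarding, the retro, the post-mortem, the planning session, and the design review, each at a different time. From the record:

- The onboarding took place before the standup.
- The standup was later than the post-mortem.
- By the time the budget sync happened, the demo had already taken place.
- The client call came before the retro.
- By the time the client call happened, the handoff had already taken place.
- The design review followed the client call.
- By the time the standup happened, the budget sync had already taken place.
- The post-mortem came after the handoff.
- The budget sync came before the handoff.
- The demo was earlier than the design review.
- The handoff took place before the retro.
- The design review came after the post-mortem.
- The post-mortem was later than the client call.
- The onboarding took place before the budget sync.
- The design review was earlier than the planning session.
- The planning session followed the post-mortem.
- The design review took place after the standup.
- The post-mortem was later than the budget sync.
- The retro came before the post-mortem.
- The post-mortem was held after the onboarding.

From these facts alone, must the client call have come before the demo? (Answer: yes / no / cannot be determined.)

no

Tracing the constraints gives the demo → the budget sync → the handoff → the client call, so the demo must come before the client call.
That means the client call cannot be before the demo.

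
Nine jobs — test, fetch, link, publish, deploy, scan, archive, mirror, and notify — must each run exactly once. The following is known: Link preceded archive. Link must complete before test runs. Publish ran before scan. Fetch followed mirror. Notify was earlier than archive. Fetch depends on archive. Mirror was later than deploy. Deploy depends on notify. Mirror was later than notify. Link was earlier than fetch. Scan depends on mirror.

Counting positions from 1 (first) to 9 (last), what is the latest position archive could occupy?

Archive must come before fetch — 1 stage forced after it.
Everything else can be placed before archive in some valid order, so archive can sit as late as position 9 − 1 = 8.

8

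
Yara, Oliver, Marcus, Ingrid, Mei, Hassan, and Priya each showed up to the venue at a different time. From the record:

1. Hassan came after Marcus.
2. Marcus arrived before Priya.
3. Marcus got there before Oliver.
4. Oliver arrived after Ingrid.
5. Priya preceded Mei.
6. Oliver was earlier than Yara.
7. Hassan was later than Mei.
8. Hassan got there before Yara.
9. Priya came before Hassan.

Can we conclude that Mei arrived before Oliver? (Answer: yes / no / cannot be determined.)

cannot be determined

No chain of stated constraints runs from Mei to Oliver, and none runs from Oliver to Mei either.
So the relative order of Mei and Oliver is not fixed by the given facts.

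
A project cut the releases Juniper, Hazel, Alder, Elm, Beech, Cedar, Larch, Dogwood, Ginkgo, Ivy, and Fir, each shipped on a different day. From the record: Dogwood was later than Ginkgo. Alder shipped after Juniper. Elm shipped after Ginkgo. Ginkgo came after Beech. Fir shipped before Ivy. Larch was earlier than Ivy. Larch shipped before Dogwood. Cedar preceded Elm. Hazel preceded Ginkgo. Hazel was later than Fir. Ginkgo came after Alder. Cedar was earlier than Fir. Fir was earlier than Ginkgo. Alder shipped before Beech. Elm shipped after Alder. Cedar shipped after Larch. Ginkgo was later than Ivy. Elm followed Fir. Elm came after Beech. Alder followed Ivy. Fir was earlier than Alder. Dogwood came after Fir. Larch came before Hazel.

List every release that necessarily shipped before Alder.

Cedar, Fir, Ivy, Juniper, Larch

Directly stated before Alder: Fir, Ivy, and Juniper.
Cedar reaches Alder via Cedar → Fir → Alder.
Larch reaches Alder via Larch → Ivy → Alder.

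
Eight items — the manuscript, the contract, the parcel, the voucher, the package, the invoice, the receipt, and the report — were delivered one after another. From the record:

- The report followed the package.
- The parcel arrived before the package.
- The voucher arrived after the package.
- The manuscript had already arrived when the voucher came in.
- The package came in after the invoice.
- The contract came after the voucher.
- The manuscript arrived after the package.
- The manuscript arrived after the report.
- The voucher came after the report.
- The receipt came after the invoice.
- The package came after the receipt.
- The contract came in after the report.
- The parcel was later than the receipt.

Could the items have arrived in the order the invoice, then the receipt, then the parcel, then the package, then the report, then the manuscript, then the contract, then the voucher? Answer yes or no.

The constraints require the voucher before the contract, but in the proposed sequence the contract appears ahead of the voucher. That one violation is enough.

no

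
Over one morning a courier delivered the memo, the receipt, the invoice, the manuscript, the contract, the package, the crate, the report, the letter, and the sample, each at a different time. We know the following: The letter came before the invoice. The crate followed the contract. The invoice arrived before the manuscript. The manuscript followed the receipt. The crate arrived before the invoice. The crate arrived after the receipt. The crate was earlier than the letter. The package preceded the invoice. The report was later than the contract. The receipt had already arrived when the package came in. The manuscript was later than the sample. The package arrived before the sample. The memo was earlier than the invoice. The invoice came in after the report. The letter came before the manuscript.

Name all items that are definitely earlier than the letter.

Directly stated before the letter: the crate.
The contract reaches the letter via the contract → the crate → the letter.
The receipt reaches the letter via the receipt → the crate → the letter.
No chain forces the memo (or any of the others) ahead of the letter.

the contract, the crate, the receipt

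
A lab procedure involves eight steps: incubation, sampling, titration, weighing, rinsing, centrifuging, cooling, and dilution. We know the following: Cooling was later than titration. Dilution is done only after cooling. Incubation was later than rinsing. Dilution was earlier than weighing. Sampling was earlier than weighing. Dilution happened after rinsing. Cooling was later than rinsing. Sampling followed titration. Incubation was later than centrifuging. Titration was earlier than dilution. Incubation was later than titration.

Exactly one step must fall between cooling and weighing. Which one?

Tracing the constraints gives cooling → dilution → weighing, so dilution sits after cooling and before weighing.
No other step is forced both after cooling and before weighing.

dilution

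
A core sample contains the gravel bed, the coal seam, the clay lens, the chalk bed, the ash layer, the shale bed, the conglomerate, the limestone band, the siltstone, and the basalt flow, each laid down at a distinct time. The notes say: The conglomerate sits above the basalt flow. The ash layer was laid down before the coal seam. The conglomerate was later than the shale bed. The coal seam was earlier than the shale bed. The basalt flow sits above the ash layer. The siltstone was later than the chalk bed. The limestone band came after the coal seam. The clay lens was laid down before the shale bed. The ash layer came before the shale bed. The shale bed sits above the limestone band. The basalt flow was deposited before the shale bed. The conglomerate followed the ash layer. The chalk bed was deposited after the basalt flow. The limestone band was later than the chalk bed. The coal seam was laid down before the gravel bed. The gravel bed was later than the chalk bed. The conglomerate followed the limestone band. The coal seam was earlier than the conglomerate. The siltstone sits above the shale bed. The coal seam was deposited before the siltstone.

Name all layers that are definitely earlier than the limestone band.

Directly stated before the limestone band: the chalk bed and the coal seam.
The ash layer reaches the limestone band via the ash layer → the coal seam → the limestone band.
The basalt flow reaches the limestone band via the basalt flow → the chalk bed → the limestone band.

the ash layer, the basalt flow, the chalk bed, the coal seam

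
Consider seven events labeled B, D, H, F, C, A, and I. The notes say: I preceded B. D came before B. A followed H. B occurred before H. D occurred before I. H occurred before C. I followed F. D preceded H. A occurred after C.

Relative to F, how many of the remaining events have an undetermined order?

Forced after F: A, B, C, H, and I.
That leaves D with no forced order relative to F — 1.

1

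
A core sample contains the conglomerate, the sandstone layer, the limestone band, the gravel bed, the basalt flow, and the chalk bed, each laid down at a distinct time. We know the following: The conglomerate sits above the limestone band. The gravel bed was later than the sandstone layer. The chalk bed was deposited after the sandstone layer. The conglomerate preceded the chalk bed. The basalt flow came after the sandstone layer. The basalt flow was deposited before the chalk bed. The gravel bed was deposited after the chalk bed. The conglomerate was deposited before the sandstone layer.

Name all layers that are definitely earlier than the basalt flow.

Directly stated before the basalt flow: the sandstone layer.
The conglomerate reaches the basalt flow via the conglomerate → the sandstone layer → the basalt flow.
The limestone band reaches the basalt flow via the limestone band → the conglomerate → the sandstone layer → the basalt flow.

the conglomerate, the limestone band, the sandstone layer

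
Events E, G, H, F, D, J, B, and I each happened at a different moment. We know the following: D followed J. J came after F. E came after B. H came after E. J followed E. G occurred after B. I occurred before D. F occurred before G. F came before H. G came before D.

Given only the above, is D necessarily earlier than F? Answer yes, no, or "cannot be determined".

Tracing the constraints gives F → J → D, so F must come before D.
That means D cannot be before F.

no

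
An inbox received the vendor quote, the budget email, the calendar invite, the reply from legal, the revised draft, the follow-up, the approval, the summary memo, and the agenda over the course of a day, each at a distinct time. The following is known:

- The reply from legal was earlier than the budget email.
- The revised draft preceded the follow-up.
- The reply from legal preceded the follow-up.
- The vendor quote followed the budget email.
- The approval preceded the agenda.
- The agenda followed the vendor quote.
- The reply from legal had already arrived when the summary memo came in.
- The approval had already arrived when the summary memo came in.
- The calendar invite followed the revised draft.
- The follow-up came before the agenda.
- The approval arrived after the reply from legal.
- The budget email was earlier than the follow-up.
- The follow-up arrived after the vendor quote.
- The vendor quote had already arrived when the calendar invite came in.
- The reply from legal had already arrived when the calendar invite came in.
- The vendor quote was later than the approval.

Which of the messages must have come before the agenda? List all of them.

Directly stated before the agenda: the approval, the follow-up, and the vendor quote.
The budget email reaches the agenda via the budget email → the follow-up → the agenda.
The reply from legal reaches the agenda via the reply from legal → the approval → the agenda.
The revised draft reaches the agenda via the revised draft → the follow-up → the agenda.

the approval, the budget email, the follow-up, the reply from legal, the revised draft, the vendor quote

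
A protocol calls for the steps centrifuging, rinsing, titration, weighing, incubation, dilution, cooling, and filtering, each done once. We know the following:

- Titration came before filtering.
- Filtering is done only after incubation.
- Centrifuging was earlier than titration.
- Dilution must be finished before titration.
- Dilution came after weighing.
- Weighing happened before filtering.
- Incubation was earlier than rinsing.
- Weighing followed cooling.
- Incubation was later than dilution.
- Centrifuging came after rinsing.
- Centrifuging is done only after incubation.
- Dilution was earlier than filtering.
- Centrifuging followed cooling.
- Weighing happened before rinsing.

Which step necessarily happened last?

filtering

Every other step has a chain of constraints placing it before filtering, so filtering is last.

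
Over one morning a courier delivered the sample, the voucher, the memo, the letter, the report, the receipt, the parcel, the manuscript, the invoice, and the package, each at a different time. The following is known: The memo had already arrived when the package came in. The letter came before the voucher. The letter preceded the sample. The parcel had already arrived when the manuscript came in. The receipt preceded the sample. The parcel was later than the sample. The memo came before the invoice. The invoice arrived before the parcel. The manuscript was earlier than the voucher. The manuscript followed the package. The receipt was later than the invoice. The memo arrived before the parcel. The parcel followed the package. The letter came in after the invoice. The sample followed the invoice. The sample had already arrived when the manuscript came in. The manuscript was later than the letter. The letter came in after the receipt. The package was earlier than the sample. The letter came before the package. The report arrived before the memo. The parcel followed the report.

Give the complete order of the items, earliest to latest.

the report, the memo, the invoice, the receipt, the letter, the package, the sample, the parcel, the manuscript, the voucher

The constraints fix every adjacent pair, so only one ordering works:
the report → the memo → the invoice → the receipt → the letter → the package → the sample → the parcel → the manuscript → the voucher.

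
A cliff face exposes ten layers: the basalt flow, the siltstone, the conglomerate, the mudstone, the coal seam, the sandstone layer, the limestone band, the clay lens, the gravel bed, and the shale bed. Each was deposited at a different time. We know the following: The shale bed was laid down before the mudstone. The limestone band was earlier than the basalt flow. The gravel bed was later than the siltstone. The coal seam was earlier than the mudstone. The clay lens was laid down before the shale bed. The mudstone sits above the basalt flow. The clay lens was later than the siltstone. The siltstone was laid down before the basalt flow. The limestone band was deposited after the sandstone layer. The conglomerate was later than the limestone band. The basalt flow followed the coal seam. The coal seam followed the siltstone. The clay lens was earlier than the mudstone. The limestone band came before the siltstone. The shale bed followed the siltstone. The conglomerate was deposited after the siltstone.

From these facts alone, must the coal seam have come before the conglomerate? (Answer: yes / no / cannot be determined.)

cannot be determined

No chain of stated constraints runs from the coal seam to the conglomerate, and none runs from the conglomerate to the coal seam either.
So the relative order of the coal seam and the conglomerate is not fixed by the given facts.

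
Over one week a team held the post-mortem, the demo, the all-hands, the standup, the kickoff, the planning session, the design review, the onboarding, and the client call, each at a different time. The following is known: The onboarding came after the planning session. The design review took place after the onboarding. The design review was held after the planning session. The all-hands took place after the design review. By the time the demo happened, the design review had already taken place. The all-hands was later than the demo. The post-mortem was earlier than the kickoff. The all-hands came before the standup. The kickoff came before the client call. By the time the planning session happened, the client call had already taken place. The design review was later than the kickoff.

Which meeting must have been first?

the post-mortem

The post-mortem has a chain of constraints placing it before every other meeting, so the post-mortem must be first.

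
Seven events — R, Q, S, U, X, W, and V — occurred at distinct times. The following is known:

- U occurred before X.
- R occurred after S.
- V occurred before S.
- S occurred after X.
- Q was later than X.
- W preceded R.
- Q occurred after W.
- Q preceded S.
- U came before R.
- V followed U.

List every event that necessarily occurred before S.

Q, U, V, W, X

Directly stated before S: Q, V, and X.
U reaches S via U → X → S.
W reaches S via W → Q → S.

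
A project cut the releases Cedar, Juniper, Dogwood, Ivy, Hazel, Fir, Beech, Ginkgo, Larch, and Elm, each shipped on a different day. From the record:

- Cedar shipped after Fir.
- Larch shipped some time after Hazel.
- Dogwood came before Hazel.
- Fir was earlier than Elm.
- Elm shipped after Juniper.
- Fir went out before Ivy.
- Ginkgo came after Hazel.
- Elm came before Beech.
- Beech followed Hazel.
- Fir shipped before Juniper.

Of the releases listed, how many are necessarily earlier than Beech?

Directly stated before Beech: Elm and Hazel.
Dogwood reaches Beech via Dogwood → Hazel → Beech.
Fir reaches Beech via Fir → Elm → Beech.
Juniper reaches Beech via Juniper → Elm → Beech.
No chain forces Cedar (or any of the others) ahead of Beech.
That's Dogwood, Elm, Fir, Hazel, and Juniper — 5 in all.

5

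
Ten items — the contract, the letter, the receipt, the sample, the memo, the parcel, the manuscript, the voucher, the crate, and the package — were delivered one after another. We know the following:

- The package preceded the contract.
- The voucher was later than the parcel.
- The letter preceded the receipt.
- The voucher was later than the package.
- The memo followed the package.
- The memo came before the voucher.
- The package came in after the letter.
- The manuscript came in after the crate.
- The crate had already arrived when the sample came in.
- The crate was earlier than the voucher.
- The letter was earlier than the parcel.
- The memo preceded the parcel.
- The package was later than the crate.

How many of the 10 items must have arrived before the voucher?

5

Directly stated before the voucher: the crate, the memo, the package, and the parcel.
The letter reaches the voucher via the letter → the package → the voucher.
That's the crate, the letter, the memo, the package, and the parcel — 5 in all.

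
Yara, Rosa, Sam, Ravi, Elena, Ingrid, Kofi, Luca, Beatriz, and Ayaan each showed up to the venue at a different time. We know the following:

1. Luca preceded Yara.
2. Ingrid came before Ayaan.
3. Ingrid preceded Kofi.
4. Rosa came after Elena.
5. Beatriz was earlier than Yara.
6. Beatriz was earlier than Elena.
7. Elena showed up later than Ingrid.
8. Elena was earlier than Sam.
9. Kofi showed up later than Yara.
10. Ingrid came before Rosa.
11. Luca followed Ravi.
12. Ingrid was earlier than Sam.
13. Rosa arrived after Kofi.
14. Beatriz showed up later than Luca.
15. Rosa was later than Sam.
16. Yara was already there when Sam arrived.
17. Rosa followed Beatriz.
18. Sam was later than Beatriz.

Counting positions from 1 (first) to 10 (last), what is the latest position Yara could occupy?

Yara must come before Kofi, Rosa, and Sam — 3 guests forced after them.
Everything else can be placed before Yara in some valid order, so Yara can sit as late as position 10 − 3 = 7.

7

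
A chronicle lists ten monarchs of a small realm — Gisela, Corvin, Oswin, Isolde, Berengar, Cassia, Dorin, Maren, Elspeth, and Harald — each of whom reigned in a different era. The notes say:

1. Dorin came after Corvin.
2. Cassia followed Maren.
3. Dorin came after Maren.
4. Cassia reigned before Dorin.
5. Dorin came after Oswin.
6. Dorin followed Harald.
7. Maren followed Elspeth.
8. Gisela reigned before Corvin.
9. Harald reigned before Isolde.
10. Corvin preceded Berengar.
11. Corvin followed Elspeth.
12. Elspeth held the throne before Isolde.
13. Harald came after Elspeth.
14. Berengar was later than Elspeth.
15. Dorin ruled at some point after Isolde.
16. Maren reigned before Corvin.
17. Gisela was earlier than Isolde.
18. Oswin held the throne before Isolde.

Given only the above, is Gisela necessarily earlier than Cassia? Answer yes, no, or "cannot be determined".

No chain of stated constraints runs from Gisela to Cassia, and none runs from Cassia to Gisela either.
So the relative order of Gisela and Cassia is not fixed by the given facts.

cannot be determined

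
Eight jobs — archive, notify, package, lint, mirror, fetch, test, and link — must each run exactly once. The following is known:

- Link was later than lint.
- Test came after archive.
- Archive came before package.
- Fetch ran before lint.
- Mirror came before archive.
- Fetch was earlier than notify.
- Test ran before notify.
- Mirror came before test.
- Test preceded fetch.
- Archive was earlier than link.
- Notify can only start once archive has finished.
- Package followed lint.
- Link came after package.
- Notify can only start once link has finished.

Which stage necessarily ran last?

notify

Every other stage has a chain of constraints placing it before notify, so notify is last.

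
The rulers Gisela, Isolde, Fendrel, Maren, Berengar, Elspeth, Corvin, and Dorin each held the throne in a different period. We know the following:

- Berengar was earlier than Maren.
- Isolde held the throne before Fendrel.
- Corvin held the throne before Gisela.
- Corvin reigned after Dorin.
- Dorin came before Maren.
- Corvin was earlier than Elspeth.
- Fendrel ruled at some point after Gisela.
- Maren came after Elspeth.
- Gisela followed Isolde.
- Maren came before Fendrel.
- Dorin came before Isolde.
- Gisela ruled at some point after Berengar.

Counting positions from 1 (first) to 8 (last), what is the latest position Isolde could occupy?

Isolde must come before Fendrel and Gisela — 2 rulers forced after them.
Everything else can be placed before Isolde in some valid order, so Isolde can sit as late as position 8 − 2 = 6.

6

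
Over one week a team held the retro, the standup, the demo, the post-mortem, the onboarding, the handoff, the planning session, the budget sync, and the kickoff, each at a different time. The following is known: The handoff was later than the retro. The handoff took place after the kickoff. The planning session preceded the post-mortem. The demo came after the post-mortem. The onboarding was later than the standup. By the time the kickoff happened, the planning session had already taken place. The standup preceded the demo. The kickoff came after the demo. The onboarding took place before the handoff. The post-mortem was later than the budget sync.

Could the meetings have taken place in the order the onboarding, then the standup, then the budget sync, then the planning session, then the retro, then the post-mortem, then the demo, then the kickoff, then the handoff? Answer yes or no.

no

The constraints require the standup before the onboarding, but in the proposed sequence the onboarding appears ahead of the standup. That one violation is enough.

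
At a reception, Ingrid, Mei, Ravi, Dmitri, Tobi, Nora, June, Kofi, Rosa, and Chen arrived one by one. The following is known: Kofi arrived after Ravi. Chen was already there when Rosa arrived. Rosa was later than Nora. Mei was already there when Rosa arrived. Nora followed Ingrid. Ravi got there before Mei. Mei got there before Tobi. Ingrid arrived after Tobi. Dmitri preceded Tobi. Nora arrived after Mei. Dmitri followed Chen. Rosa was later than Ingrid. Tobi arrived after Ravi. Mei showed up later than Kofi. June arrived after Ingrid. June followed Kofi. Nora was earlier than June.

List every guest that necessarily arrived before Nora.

Chen, Dmitri, Ingrid, Kofi, Mei, Ravi, Tobi

Directly stated before Nora: Ingrid and Mei.
Chen reaches Nora via Chen → Dmitri → Tobi → Ingrid → Nora.
Dmitri reaches Nora via Dmitri → Tobi → Ingrid → Nora.
Kofi reaches Nora via Kofi → Mei → Nora.
Likewise Ravi and Tobi each reach Nora by chaining the stated constraints.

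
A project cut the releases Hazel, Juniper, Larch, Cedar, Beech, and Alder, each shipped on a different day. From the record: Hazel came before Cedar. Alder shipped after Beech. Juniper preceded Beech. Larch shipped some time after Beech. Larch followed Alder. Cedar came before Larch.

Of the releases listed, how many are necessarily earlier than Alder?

2

Directly stated before Alder: Beech.
Juniper reaches Alder via Juniper → Beech → Alder.
No chain forces Larch (or any of the others) ahead of Alder.
That's Beech and Juniper — 2 in all.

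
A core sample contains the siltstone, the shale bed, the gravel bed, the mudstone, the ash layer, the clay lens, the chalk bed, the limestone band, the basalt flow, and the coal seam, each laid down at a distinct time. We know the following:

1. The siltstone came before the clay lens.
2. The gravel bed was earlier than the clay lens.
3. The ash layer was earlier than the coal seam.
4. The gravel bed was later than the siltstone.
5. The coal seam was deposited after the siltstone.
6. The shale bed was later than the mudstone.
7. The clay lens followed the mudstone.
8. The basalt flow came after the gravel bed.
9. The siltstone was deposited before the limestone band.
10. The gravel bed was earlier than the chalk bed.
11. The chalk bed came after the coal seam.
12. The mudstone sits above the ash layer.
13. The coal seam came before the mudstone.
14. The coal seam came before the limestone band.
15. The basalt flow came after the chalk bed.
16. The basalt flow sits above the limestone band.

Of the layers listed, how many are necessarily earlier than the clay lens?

Directly stated before the clay lens: the gravel bed, the mudstone, and the siltstone.
The ash layer reaches the clay lens via the ash layer → the mudstone → the clay lens.
The coal seam reaches the clay lens via the coal seam → the mudstone → the clay lens.
No chain forces the basalt flow (or any of the others) ahead of the clay lens.
That's the ash layer, the coal seam, the gravel bed, the mudstone, and the siltstone — 5 in all.

5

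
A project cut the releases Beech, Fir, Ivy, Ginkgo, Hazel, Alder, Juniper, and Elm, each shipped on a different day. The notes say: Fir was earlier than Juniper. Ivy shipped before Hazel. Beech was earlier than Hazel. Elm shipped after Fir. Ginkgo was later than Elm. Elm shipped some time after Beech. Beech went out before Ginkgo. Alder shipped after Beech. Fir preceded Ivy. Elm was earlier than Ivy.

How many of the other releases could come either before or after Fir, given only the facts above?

Forced after Fir: Elm, Ginkgo, Hazel, Ivy, and Juniper.
That leaves Alder and Beech with no forced order relative to Fir — 2.

2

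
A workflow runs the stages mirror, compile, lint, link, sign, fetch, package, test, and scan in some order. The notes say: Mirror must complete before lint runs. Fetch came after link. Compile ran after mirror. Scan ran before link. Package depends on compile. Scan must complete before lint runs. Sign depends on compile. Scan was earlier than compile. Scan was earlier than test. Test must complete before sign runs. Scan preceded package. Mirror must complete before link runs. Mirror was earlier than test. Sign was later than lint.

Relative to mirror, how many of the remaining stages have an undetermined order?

1

Forced after mirror: compile, fetch, link, lint, package, sign, and test.
That leaves scan with no forced order relative to mirror — 1.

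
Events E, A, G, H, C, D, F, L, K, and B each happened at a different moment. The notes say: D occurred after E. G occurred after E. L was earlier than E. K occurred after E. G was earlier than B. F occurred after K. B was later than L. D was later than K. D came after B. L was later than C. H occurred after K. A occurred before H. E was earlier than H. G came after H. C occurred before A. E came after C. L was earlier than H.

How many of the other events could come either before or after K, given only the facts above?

Forced before K: C, E, and L; forced after K: B, D, F, G, and H.
That leaves A with no forced order relative to K — 1.

1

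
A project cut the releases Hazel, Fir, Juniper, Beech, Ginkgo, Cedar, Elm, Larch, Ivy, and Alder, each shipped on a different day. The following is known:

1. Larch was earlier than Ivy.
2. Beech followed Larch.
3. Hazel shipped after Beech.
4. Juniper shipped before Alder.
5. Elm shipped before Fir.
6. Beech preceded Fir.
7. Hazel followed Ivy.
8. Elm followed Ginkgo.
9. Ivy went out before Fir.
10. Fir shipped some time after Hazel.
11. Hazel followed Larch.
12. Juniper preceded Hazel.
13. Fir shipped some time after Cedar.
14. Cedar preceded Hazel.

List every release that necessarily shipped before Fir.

Directly stated before Fir: Beech, Cedar, Elm, Hazel, and Ivy.
Ginkgo reaches Fir via Ginkgo → Elm → Fir.
Juniper reaches Fir via Juniper → Hazel → Fir.
Larch reaches Fir via Larch → Beech → Fir.
No chain forces Alder ahead of Fir.

Beech, Cedar, Elm, Ginkgo, Hazel, Ivy, Juniper, Larch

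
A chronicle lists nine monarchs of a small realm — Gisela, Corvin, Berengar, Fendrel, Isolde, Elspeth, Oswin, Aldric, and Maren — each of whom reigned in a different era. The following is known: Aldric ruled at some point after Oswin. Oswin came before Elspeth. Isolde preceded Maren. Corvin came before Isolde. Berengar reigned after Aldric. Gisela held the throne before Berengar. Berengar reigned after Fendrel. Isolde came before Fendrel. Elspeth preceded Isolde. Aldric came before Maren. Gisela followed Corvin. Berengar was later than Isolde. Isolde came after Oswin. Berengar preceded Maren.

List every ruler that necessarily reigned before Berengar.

Directly stated before Berengar: Aldric, Fendrel, Gisela, and Isolde.
Corvin reaches Berengar via Corvin → Isolde → Berengar.
Elspeth reaches Berengar via Elspeth → Isolde → Berengar.
Oswin reaches Berengar via Oswin → Isolde → Berengar.

Aldric, Corvin, Elspeth, Fendrel, Gisela, Isolde, Oswin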